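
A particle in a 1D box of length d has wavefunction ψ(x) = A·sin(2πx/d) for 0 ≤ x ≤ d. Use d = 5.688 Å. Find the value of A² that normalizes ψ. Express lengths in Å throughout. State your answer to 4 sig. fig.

Normalization requires ∫|ψ|² dx = 1, integrated from 0 to d.
With ∫₀^d sin²(nπx/d) dx = d/2, with ψ = A·sin(2πx/d), the integral evaluates to A²·[d/2].
So A² = (d/2)^(−1).
With d = 5.688: A² = 0.35162 and A = 0.59297.

A^2 ≈ 0.3516 Å^(-1)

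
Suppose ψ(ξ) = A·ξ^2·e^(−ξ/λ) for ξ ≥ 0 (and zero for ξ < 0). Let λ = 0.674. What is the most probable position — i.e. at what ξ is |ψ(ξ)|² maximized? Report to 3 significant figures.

ξ ≈ 1.35

Differentiate |ψ(ξ)|² with respect to ξ and set to zero.
Solving yields ξ = 2·λ.
With λ = 0.674, the most probable position is 1.348.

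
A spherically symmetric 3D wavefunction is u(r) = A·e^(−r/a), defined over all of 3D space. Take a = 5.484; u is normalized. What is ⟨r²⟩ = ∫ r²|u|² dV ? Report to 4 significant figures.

⟨r²⟩ = ∫ r^2 |u|² 4πr² dr over the full domain.
The ratio of the moment integral to the normalization integral gives ⟨r²⟩ = 3·a^2.
With a = 5.484, ⟨r^2⟩ = 90.223.

⟨r^2⟩ ≈ 90.22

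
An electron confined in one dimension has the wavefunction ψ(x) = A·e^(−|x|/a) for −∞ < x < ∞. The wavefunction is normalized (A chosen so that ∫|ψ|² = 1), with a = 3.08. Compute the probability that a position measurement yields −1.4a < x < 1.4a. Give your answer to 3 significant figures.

|ψ|² is the probability density, so P = ∫_{−1.4a}^{1.4a} |ψ|² dx.
Since A² = 1/(a), this is the region integral divided by the full normalization integral.
Both integrals are even about x = 0, so only the x ≥ 0 halves are needed (the factors of 2 cancel). Let u = x/a; then A² and the length scale cancel, so P = ∫_{0}^{1.4} e^(-2·u) du ÷ ∫_{0}^{∞} e^(-2·u) du.
With ∫ e^(-2·u) du = -e^(-2·u)/2 + C, the region integral is 1/2 - e^(-14/5)/2 and the full one is 1/2.
Evaluating gives P = 0.9392.

P ≈ 0.939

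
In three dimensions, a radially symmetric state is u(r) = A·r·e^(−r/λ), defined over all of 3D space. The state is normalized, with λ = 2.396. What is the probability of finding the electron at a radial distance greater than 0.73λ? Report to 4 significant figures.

P ≈ 0.9832

P = ∫ |u|² 4πr² dr over r > 0.73λ.
Normalization gives A² = 1/(3·π·λ^5).
In terms of t = r/λ (A², 4π and the length scale all cancel between numerator and denominator), P = [∫_{0.73}^{∞} t^4·e^(-2·t) dt] / [∫_{0}^{∞} t^4·e^(-2·t) dt].
With ∫ t^4·e^(-2·t) dt = -(t^4/2 + t^3 + 3·t^2/2 + 3·t/2 + 3/4)·e^(-2·t) + C, the region integral is ≈ 0.737433 and the full one is 3/4.
This evaluates to P = 0.98324.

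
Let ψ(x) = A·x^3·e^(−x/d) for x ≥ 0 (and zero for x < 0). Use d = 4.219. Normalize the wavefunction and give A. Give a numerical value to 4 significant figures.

We need A² ∫|f|² dx = 1, taking the integral from 0 to ∞.
Using ∫₀^∞ xⁿ e^(−αx) dx = n!/αⁿ⁺¹, ∫|ψ|² dx = A²·(45·d^7/8).
With d = 4.219: A² = 0.0000074716 and A = 0.0027334.

A ≈ 0.002733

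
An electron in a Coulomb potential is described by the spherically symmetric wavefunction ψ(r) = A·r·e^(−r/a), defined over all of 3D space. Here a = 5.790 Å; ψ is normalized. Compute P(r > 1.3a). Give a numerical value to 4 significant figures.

Integrate the radial probability density 4πr²|ψ|² over r > 1.3a.
A² is fixed by ∫₀^∞ 4πr²|ψ|² dr = 1, i.e. A² = (3·π·a^5)^(−1).
Let u = r/a; then A², 4π and the length scale all cancel, so P = ∫_{1.3}^{∞} u^4·e^(-2·u) du ÷ ∫_{0}^{∞} u^4·e^(-2·u) du.
With ∫ u^4·e^(-2·u) du = -(u^4/2 + u^3 + 3·u^2/2 + 3·u/2 + 3/4)·e^(-2·u) + C, the region integral is ≈ 0.658068 and the full one is 3/4.
This evaluates to P = 0.87742.

P ≈ 0.8774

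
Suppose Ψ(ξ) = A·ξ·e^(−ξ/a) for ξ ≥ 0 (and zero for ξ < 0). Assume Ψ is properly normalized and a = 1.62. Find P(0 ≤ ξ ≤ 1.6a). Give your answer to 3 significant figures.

P ≈ 0.620

|Ψ|² is the probability density, so P = ∫_{0}^{1.6a} |Ψ|² dξ.
With A² fixed by ∫|Ψ|² = 1, i.e. A² = (a^3/4)^(−1), substitute and integrate.
Substituting u = ξ/a, A² and the length scale cancel in the ratio: P = ∫_{0}^{1.6} u^2·e^(-2·u) du / ∫_{0}^{∞} u^2·e^(-2·u) du.
With ∫ u^2·e^(-2·u) du = -(2·u^2 + 2·u + 1)·e^(-2·u)/4 + C, the region integral is 1/4 - 233·e^(-16/5)/100 and the full one is 1/4.
Taking the ratio, P = 0.6201.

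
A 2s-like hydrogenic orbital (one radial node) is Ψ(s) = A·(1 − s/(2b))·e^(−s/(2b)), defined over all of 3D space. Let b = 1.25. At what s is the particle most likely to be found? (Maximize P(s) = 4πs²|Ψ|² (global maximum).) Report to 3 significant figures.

Differentiate P(s) = 4πs²|Ψ|² with respect to s and set to zero.
Solving yields s = b·(√(5) + 3).
With b = 1.25, the most probable radial distance is 6.545.

s ≈ 6.55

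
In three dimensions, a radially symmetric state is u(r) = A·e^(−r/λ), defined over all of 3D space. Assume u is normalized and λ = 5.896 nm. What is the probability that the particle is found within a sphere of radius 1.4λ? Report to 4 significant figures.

P ≈ 0.5305

With dV = 4πr²dr, the probability is ∫|u|² dV over r ≤ 1.4λ.
A² is fixed by ∫₀^∞ 4πr²|u|² dr = 1, i.e. A² = (π·λ^3)^(−1).
Substituting t = r/λ, A², 4π and the length scale all cancel in the ratio: P = ∫_{0}^{1.4} t^2·e^(-2·t) dt / ∫_{0}^{∞} t^2·e^(-2·t) dt.
An antiderivative of t^2·e^(-2·t) is -(2·t^2 + 2·t + 1)·e^(-2·t)/4; evaluating from 0 to 1.4 gives 1/4 - 193·e^(-14/5)/100, while the full integral is 1/4.
Taking the ratio yields P = 0.53055.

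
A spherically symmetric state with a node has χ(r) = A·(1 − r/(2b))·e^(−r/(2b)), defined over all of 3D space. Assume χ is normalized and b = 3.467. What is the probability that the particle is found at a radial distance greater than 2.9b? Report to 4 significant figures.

P ≈ 0.9324

Integrate the radial probability density 4πr²|χ|² over r > 2.9b.
The full normalization integral is A²·[8·π·b^3] = 1, fixing A².
Let u = r/b; then A², 4π and the length scale all cancel, so P = ∫_{2.9}^{∞} u^2·(1 - u/2)^2·e^(-u) du ÷ ∫_{0}^{∞} u^2·(1 - u/2)^2·e^(-u) du.
An antiderivative of u^2·(1 - u/2)^2·e^(-u) is -(u^4/4 + u^2 + 2·u + 2)·e^(-u); evaluating from 2.9 to ∞ gives ≈ 1.86485, while the full integral is 2.
The region integral divided by the full integral gives P = 0.93242.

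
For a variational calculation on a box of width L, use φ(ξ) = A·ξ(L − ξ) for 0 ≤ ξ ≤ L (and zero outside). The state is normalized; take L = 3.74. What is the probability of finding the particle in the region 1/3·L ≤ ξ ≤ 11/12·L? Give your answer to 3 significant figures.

P ≈ 0.785

The probability is P = ∫ |φ|² dξ over [1/3·L, 11/12·L].
With A² fixed by ∫|φ|² = 1, i.e. A² = (L^5/30)^(−1), substitute and integrate.
Substituting u = ξ/L, A² and the length scale cancel in the ratio: P = ∫_{1/3}^{11/12} u^2·(1 - u)^2 du / ∫_{0}^{1} u^2·(1 - u)^2 du.
Using ∫ u^2·(1 - u)^2 du = u^3·(6·u^2 - 15·u + 10)/30, the numerator is ≈ 0.026168 and the denominator is 1/30.
This works out to P = 0.7850.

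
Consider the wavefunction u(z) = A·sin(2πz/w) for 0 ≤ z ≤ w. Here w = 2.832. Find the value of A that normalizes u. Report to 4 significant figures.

The normalization condition is ∫|u|² dz = 1 from 0 to w.
∫|u|² dz = A²·(w/2).
Hence A² = 1/[w/2].
Substituting w = 2.832 gives A² = 0.70621, so A = 0.84037.

A ≈ 0.8404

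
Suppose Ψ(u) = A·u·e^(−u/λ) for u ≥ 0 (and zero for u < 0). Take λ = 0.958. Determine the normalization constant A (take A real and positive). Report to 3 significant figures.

A ≈ 2.13

The normalization condition is ∫|Ψ|² du = 1 from 0 to ∞.
Using ∫₀^∞ uⁿ e^(−αu) du = n!/αⁿ⁺¹, the integral (without the A² prefactor) comes out to λ^3/4.
So A² = (λ^3/4)^(−1).
Substituting λ = 0.958 gives A² = 4.549, so A = 2.133.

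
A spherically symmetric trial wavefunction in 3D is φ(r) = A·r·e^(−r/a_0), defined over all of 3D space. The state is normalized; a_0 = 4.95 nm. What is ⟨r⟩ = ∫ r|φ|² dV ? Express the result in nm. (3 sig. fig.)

By definition ⟨r⟩ = ∫ r |φ(r)|² 4πr² dr.
Recall ∫₀^∞ r^m e^(−r/β) dr = m!·β^(m+1), since the A² factors cancel between numerator and denominator, ⟨r⟩ = 5·a_0/2.
With a_0 = 4.95, ⟨r⟩ = 12.38.

⟨r⟩ ≈ 12.4 nm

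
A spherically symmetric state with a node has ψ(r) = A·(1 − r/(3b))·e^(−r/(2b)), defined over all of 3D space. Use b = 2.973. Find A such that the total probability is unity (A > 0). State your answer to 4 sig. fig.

A ≈ 0.06740

Normalization requires ∫|ψ|² 4πr² dr = 1, integrated from 0 to ∞.
The angular integral contributes 4π, leaving ∫₀^∞ r²|ψ|² dr.
Using ∫₀^∞ rⁿ e^(−αr) dr = n!/αⁿ⁺¹, with ψ = A·(1 − r/(3b))·e^(−r/(2b)), the integral evaluates to A²·[8·π·b^3/3].
Substituting b = 2.973 gives A² = 0.0045425, so A = 0.067398.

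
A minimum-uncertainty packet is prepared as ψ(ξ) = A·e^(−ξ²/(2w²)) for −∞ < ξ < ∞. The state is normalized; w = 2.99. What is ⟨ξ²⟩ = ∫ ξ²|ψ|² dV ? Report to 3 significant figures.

The expectation value is the |ψ|²-weighted average of ξ^2: ∫ ξ^2|ψ|² dξ.
Evaluating both integrals, ⟨ξ²⟩ = w^2/2.
Putting w = 2.99 gives 4.470.

⟨ξ^2⟩ ≈ 4.47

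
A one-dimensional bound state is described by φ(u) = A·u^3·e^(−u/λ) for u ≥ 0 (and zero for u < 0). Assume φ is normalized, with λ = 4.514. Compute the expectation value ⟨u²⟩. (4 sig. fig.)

⟨u²⟩ = ∫ u^2 |φ|² du over the full domain.
With ∫₀^∞ u^8 e^(−αu) du = 8!/α^9, evaluating both integrals, ⟨u²⟩ = 14·λ^2.
Putting λ = 4.514 gives 285.27.

⟨u^2⟩ ≈ 285.3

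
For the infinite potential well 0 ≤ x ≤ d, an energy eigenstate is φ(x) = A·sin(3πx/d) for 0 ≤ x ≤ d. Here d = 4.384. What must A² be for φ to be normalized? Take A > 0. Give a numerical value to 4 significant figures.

A^2 ≈ 0.4562

The normalization condition is ∫|φ|² dx = 1 from 0 to d.
Carrying out the integral gives A² · d/2.
Setting this equal to 1 gives A² = 1/(d/2).
Plugging in d = 4.384 yields A = 0.67543.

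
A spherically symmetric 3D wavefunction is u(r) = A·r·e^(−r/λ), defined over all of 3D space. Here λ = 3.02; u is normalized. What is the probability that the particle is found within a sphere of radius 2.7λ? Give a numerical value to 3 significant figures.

With dV = 4πr²dr, the probability is ∫|u|² dV over r ≤ 2.7λ.
A² is fixed by ∫₀^∞ 4πr²|u|² dr = 1, i.e. A² = (3·π·λ^5)^(−1).
Let t = r/λ; then A², 4π and the length scale all cancel, so P = ∫_{0}^{2.7} t^4·e^(-2·t) dt ÷ ∫_{0}^{∞} t^4·e^(-2·t) dt.
Using ∫ t^4·e^(-2·t) dt = -(t^4/2 + t^3 + 3·t^2/2 + 3·t/2 + 3/4)·e^(-2·t), the numerator is ≈ 0.47002 and the denominator is 3/4.
The region integral divided by the full integral gives P = 0.6267.

P ≈ 0.627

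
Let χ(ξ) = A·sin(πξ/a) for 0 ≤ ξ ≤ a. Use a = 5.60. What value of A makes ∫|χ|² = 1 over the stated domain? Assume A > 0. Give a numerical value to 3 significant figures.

A ≈ 0.598

Normalization requires ∫|χ|² dξ = 1, integrated from 0 to a.
With χ = A·sin(πξ/a), the integral evaluates to A²·[a/2].
Hence A² = 1/[a/2].
Plugging in a = 5.60 yields A = 0.5976.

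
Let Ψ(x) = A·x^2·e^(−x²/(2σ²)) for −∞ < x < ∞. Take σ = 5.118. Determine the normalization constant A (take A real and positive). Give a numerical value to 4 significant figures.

The normalization condition is ∫|Ψ|² dx = 1 from −∞ to ∞.
With ∫_{−∞}^{∞} x^(2m) e^(−αx²) dx = (2m−1)!!·√π / (2^m α^(m+1/2)), carrying out the integral gives A² · 3·√(π)·σ^5/4.
Hence A² = 1/[3·√(π)·σ^5/4].
Plugging in σ = 5.118 yields A = 0.014636.

A ≈ 0.01464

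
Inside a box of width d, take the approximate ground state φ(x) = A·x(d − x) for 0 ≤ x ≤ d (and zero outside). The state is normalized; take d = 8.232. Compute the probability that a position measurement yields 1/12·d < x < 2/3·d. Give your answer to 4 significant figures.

P = ∫_{1/12·d}^{2/3·d} |φ(x)|² dx.
The normalization integral ∫|φ|²dx over the whole domain equals d^5/30·A², and A² cancels in the ratio.
Substituting u = x/d, A² and the length scale cancel in the ratio: P = ∫_{1/12}^{2/3} u^2·(1 - u)^2 du / ∫_{0}^{1} u^2·(1 - u)^2 du.
With ∫ u^2·(1 - u)^2 du = u^3·(6·u^2 - 15·u + 10)/30 + C, the region integral is ≈ 0.0261679 and the full one is 1/30.
Taking the ratio, P = 0.78504.

P ≈ 0.7850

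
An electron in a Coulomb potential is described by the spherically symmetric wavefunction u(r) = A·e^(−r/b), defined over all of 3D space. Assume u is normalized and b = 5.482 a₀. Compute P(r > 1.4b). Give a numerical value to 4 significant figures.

With dV = 4πr²dr, the probability is ∫|u|² dV over r > 1.4b.
A² is fixed by ∫₀^∞ 4πr²|u|² dr = 1, i.e. A² = (π·b^3)^(−1).
In terms of t = r/b (A², 4π and the length scale all cancel between numerator and denominator), P = [∫_{1.4}^{∞} t^2·e^(-2·t) dt] / [∫_{0}^{∞} t^2·e^(-2·t) dt].
With ∫ t^2·e^(-2·t) dt = -(2·t^2 + 2·t + 1)·e^(-2·t)/4 + C, the region integral is 193·e^(-14/5)/100 and the full one is 1/4.
This evaluates to P = 0.46945.

P ≈ 0.4695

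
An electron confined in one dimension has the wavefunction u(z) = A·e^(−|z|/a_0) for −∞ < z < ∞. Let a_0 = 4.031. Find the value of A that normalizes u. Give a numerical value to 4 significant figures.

The normalization condition is ∫|u|² dz = 1 from −∞ to ∞.
Recall ∫₀^∞ z^m e^(−z/β) dz = m!·β^(m+1), the integral (without the A² prefactor) comes out to a_0.
Setting this equal to 1 gives A² = 1/(a_0).
Plugging in a_0 = 4.031 yields A = 0.49807.

A ≈ 0.4981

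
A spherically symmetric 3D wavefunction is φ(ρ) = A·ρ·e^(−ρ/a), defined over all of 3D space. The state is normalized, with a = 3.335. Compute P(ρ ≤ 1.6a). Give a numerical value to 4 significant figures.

P ≈ 0.2194

P = ∫ |φ|² 4πρ² dρ over ρ ≤ 1.6a.
The full normalization integral is A²·[3·π·a^5] = 1, fixing A².
Let u = ρ/a; then A², 4π and the length scale all cancel, so P = ∫_{0}^{1.6} u^4·e^(-2·u) du ÷ ∫_{0}^{∞} u^4·e^(-2·u) du.
Using ∫ u^4·e^(-2·u) du = -(u^4/2 + u^3 + 3·u^2/2 + 3·u/2 + 3/4)·e^(-2·u), the numerator is ≈ 0.164541 and the denominator is 3/4.
The region integral divided by the full integral gives P = 0.21939.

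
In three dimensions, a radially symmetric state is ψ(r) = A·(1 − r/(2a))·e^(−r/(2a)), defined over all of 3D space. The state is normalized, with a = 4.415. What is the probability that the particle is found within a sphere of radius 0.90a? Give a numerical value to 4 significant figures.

P ≈ 0.02951

With dV = 4πr²dr, the probability is ∫|ψ|² dV over r ≤ 0.90a.
Normalization gives A² = 1/(8·π·a^3).
Let u = r/a; then A², 4π and the length scale all cancel, so P = ∫_{0}^{0.90} u^2·(1 - u/2)^2·e^(-u) du ÷ ∫_{0}^{∞} u^2·(1 - u/2)^2·e^(-u) du.
Using ∫ u^2·(1 - u/2)^2·e^(-u) du = -(u^4/4 + u^2 + 2·u + 2)·e^(-u), the numerator is ≈ 0.0590263 and the denominator is 2.
Taking the ratio yields P = 0.029513.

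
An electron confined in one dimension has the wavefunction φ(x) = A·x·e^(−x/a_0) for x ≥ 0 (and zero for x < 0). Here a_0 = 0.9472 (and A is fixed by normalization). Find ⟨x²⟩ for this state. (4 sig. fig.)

By definition ⟨x²⟩ = ∫ x^2 |φ(x)|² dx.
The ratio of the moment integral to the normalization integral gives ⟨x²⟩ = 3·a_0^2.
With a_0 = 0.9472, ⟨x^2⟩ = 2.6916.

⟨x^2⟩ ≈ 2.692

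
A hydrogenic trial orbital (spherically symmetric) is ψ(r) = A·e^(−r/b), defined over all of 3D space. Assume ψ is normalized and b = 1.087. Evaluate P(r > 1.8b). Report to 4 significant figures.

P = ∫ |ψ|² 4πr² dr over r > 1.8b.
The full normalization integral is A²·[π·b^3] = 1, fixing A².
In terms of u = r/b (A², 4π and the length scale all cancel between numerator and denominator), P = [∫_{1.8}^{∞} u^2·e^(-2·u) du] / [∫_{0}^{∞} u^2·e^(-2·u) du].
An antiderivative of u^2·e^(-2·u) is -(2·u^2 + 2·u + 1)·e^(-2·u)/4; evaluating from 1.8 to ∞ gives 277·e^(-18/5)/100, while the full integral is 1/4.
The region integral divided by the full integral gives P = 0.30275.

P ≈ 0.3027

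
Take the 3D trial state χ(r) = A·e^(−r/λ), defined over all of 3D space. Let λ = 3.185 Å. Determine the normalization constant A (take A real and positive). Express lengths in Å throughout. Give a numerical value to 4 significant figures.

The normalization condition is ∫|χ|² 4πr² dr = 1 from 0 to ∞.
(Spherical symmetry: dV = 4πr² dr.)
Carrying out the integral gives A² · π·λ^3.
Setting this equal to 1 gives A² = 1/(π·λ^3).
Plugging in λ = 3.185 yields A = 0.099257.

A ≈ 0.09926 Å^(-3/2)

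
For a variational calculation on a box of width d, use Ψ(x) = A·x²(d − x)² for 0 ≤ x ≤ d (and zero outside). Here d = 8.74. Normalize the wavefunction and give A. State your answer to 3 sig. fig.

A ≈ 0.00146

The normalization condition is ∫|Ψ|² dx = 1 from 0 to d.
The integral (without the A² prefactor) comes out to d^9/630.
Setting this equal to 1 gives A² = 1/(d^9/630).
With d = 8.74: A² = 0.000002117 and A = 0.001455.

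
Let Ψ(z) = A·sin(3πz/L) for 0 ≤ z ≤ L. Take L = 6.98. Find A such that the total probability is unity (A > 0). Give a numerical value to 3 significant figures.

We need A² ∫|f|² dz = 1, taking the integral from 0 to L.
The integral (without the A² prefactor) comes out to L/2.
Setting this equal to 1 gives A² = 1/(L/2).
With L = 6.98: A² = 0.2865 and A = 0.5353.

A ≈ 0.535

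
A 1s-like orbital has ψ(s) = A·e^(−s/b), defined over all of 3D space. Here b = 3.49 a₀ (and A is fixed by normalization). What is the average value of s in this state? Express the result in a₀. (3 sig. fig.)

The expectation value is the |ψ|²-weighted average of s: ∫ s|ψ|² 4πs² ds.
With ∫₀^∞ s^3 e^(−αs) ds = 3!/α^4, since the A² factors cancel between numerator and denominator, ⟨s⟩ = 3·b/2.
Putting b = 3.49 gives 5.235.

⟨s⟩ ≈ 5.24 a₀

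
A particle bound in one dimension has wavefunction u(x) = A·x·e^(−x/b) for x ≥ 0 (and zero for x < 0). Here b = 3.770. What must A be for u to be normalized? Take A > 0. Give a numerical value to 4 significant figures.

The normalization condition is ∫|u|² dx = 1 from 0 to ∞.
Using ∫₀^∞ xⁿ e^(−αx) dx = n!/αⁿ⁺¹, with u = A·x·e^(−x/b), the integral evaluates to A²·[b^3/4].
So A² = (b^3/4)^(−1).
Substituting b = 3.770 gives A² = 0.074651, so A = 0.27322.

A ≈ 0.2732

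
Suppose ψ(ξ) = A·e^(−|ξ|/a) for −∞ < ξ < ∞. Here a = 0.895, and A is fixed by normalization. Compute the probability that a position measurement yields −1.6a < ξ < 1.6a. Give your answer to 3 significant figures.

P ≈ 0.959

The probability is P = ∫ |ψ|² dξ over [−1.6a, 1.6a].
With A² fixed by ∫|ψ|² = 1, i.e. A² = (a)^(−1), substitute and integrate.
Both integrals are even about ξ = 0, so only the ξ ≥ 0 halves are needed (the factors of 2 cancel). In terms of u = ξ/a (A² and the length scale cancel between numerator and denominator), P = [∫_{0}^{1.6} e^(-2·u) du] / [∫_{0}^{∞} e^(-2·u) du].
Using ∫ e^(-2·u) du = -e^(-2·u)/2, the numerator is 1/2 - e^(-16/5)/2 and the denominator is 1/2.
Evaluating gives P = 0.9592.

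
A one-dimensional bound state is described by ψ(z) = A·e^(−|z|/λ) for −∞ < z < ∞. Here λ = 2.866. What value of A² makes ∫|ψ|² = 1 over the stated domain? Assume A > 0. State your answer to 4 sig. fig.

We need A² ∫|f|² dz = 1, taking the integral from −∞ to ∞.
The integral (without the A² prefactor) comes out to λ.
Hence A² = 1/[λ].
Substituting λ = 2.866 gives A² = 0.34892, so A = 0.59069.

A^2 ≈ 0.3489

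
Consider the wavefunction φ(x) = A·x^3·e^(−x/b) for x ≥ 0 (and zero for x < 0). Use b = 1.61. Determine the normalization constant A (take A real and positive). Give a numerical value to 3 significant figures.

We need A² ∫|f|² dx = 1, taking the integral from 0 to ∞.
The integral (without the A² prefactor) comes out to 45·b^7/8.
Setting this equal to 1 gives A² = 1/(45·b^7/8).
Plugging in b = 1.61 yields A = 0.07962.

A ≈ 0.0796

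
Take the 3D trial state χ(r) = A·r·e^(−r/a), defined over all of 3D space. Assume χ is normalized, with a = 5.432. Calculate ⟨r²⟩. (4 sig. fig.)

By definition ⟨r²⟩ = ∫ r^2 |χ(r)|² 4πr² dr.
Since the A² factors cancel between numerator and denominator, ⟨r²⟩ = 15·a^2/2.
Putting a = 5.432 gives 221.30.

⟨r^2⟩ ≈ 221.3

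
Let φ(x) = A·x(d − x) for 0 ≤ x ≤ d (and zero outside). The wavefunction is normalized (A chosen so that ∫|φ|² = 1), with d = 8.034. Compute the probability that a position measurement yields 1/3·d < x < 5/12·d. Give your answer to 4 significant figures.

|φ|² is the probability density, so P = ∫_{1/3·d}^{5/12·d} |φ|² dx.
The normalization integral ∫|φ|²dx over the whole domain equals d^5/30·A², and A² cancels in the ratio.
In terms of u = x/d (A² and the length scale cancel between numerator and denominator), P = [∫_{1/3}^{5/12} u^2·(1 - u)^2 du] / [∫_{0}^{1} u^2·(1 - u)^2 du].
With ∫ u^2·(1 - u)^2 du = u^3·(6·u^2 - 15·u + 10)/30 + C, the region integral is ≈ 0.00455810 and the full one is 1/30.
This works out to P = 0.13674.

P ≈ 0.1367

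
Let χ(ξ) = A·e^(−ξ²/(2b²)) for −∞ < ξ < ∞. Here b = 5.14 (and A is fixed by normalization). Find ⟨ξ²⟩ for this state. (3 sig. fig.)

The expectation value is the |χ|²-weighted average of ξ^2: ∫ ξ^2|χ|² dξ.
The ratio of the moment integral to the normalization integral gives ⟨ξ²⟩ = b^2/2.
Putting b = 5.14 gives 13.21.

⟨ξ^2⟩ ≈ 13.2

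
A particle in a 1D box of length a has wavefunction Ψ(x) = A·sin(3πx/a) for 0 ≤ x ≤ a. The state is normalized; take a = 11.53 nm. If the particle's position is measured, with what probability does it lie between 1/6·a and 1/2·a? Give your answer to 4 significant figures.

P = ∫_{1/6·a}^{1/2·a} |Ψ(x)|² dx.
The normalization integral ∫|Ψ|²dx over the whole domain equals a/2·A², and A² cancels in the ratio.
Substituting u = x/a, A² and the length scale cancel in the ratio: P = ∫_{1/6}^{1/2} sin(3·π·u)^2 du / ∫_{0}^{1} sin(3·π·u)^2 du.
With ∫ sin(3·π·u)^2 du = u/2 - sin(6·π·u)/(12·π) + C, the region integral is 1/6 and the full one is 1/2.
The result is P = 1/3.

P ≈ 0.3333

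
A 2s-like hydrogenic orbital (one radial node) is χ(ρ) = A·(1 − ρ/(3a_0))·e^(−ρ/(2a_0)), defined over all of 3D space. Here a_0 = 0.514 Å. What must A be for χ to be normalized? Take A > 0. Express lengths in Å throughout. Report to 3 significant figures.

We need A² ∫|f|² 4πρ² dρ = 1, taking the integral from 0 to ∞.
With ∫₀^∞ ρ^4 e^(−αρ) dρ = 4!/α^5, with χ = A·(1 − ρ/(3a_0))·e^(−ρ/(2a_0)), the integral evaluates to A²·[8·π·a_0^3/3].
Hence A² = 1/[8·π·a_0^3/3].
With a_0 = 0.514: A² = 0.8790 and A = 0.9376.

A ≈ 0.938 Å^(-3/2)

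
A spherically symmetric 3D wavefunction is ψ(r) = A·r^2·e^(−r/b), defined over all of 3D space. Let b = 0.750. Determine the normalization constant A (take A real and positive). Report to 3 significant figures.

A ≈ 0.326

The normalization condition is ∫|ψ|² 4πr² dr = 1 from 0 to ∞.
The angular integral contributes 4π, leaving ∫₀^∞ r²|ψ|² dr.
Carrying out the integral gives A² · 45·π·b^7/2.
Hence A² = 1/[45·π·b^7/2].
Substituting b = 0.750 gives A² = 0.1060, so A = 0.3256.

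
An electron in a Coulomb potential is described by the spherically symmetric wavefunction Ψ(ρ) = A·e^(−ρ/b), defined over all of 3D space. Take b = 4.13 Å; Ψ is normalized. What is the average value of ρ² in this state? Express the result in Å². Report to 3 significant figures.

⟨ρ^2⟩ ≈ 51.2 Å^2

The expectation value is the |Ψ|²-weighted average of ρ^2: ∫ ρ^2|Ψ|² 4πρ² dρ.
Since the A² factors cancel between numerator and denominator, ⟨ρ²⟩ = 3·b^2.
Putting b = 4.13 gives 51.17.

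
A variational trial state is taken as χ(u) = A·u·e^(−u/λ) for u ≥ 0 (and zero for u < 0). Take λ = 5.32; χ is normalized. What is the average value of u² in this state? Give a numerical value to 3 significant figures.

⟨u^2⟩ ≈ 84.9

By definition ⟨u²⟩ = ∫ u^2 |χ(u)|² du.
The ratio of the moment integral to the normalization integral gives ⟨u²⟩ = 3·λ^2.
With λ = 5.32, ⟨u^2⟩ = 84.91.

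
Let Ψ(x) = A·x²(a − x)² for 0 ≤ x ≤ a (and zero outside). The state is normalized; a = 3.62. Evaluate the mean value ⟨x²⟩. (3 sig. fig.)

By definition ⟨x²⟩ = ∫ x^2 |Ψ(x)|² dx.
Expanding the polynomial and integrating term by term, the ratio of the moment integral to the normalization integral gives ⟨x²⟩ = 3·a^2/11.
Putting a = 3.62 gives 3.574.

⟨x^2⟩ ≈ 3.57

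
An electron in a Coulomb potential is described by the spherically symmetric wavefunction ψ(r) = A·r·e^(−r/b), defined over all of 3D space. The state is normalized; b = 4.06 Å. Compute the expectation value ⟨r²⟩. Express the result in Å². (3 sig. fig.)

⟨r^2⟩ ≈ 124 Å^2

The expectation value is the |ψ|²-weighted average of r^2: ∫ r^2|ψ|² 4πr² dr.
The ratio of the moment integral to the normalization integral gives ⟨r²⟩ = 15·b^2/2.
With b = 4.06, ⟨r^2⟩ = 123.6.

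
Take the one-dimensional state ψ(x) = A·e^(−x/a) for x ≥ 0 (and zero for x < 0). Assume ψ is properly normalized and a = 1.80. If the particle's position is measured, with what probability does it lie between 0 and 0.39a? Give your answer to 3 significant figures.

P ≈ 0.542

The probability is P = ∫ |ψ|² dx over [0, 0.39a].
With A² fixed by ∫|ψ|² = 1, i.e. A² = (a/2)^(−1), substitute and integrate.
Let u = x/a; then A² and the length scale cancel, so P = ∫_{0}^{0.39} e^(-2·u) du ÷ ∫_{0}^{∞} e^(-2·u) du.
Using ∫ e^(-2·u) du = -e^(-2·u)/2, the numerator is 1/2 - e^(-39/50)/2 and the denominator is 1/2.
The result is P = 0.5416.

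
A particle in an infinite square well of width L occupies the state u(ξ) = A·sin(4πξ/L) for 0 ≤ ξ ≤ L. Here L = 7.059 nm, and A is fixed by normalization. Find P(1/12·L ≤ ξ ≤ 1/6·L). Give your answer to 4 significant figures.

P ≈ 0.1522

P = ∫_{1/12·L}^{1/6·L} |u(ξ)|² dξ.
Since A² = 1/(L/2), this is the region integral divided by the full normalization integral.
Substituting t = ξ/L, A² and the length scale cancel in the ratio: P = ∫_{1/12}^{1/6} sin(4·π·t)^2 dt / ∫_{0}^{1} sin(4·π·t)^2 dt.
An antiderivative of sin(4·π·t)^2 is t/2 - sin(4·π·t)·cos(4·π·t)/(8·π); evaluating from 1/12 to 1/6 gives √(3)/(16·π) + 1/24, while the full integral is 1/2.
This works out to P = (√(3)/8 + π/12)/π.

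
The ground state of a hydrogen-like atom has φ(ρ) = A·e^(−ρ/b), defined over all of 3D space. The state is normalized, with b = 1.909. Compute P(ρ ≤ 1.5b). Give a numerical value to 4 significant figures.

P ≈ 0.5768

With dV = 4πρ²dρ, the probability is ∫|φ|² dV over ρ ≤ 1.5b.
A² is fixed by ∫₀^∞ 4πρ²|φ|² dρ = 1, i.e. A² = (π·b^3)^(−1).
In terms of u = ρ/b (A², 4π and the length scale all cancel between numerator and denominator), P = [∫_{0}^{1.5} u^2·e^(-2·u) du] / [∫_{0}^{∞} u^2·e^(-2·u) du].
Using ∫ u^2·e^(-2·u) du = -(2·u^2 + 2·u + 1)·e^(-2·u)/4, the numerator is 1/4 - 17·e^(-3)/8 and the denominator is 1/4.
The region integral divided by the full integral gives P = 0.57681.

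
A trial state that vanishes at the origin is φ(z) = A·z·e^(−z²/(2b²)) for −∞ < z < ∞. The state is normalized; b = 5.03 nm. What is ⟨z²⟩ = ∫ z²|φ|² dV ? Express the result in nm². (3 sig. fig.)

⟨z^2⟩ ≈ 38.0 nm^2

The expectation value is the |φ|²-weighted average of z^2: ∫ z^2|φ|² dz.
Evaluating both integrals, ⟨z²⟩ = 3·b^2/2.
With b = 5.03, ⟨z^2⟩ = 37.95.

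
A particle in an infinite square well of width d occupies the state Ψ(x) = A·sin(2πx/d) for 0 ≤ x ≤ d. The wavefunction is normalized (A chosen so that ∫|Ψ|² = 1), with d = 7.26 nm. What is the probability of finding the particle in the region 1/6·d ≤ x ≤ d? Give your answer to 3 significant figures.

P ≈ 0.902

P = ∫_{1/6·d}^{d} |Ψ(x)|² dx.
Since A² = 1/(d/2), this is the region integral divided by the full normalization integral.
Let u = x/d; then A² and the length scale cancel, so P = ∫_{1/6}^{1} sin(2·π·u)^2 du ÷ ∫_{0}^{1} sin(2·π·u)^2 du.
An antiderivative of sin(2·π·u)^2 is u/2 - sin(4·π·u)/(8·π); evaluating from 1/6 to 1 gives √(3)/(16·π) + 5/12, while the full integral is 1/2.
Evaluating gives P = √(3)/(8·π) + 5/6.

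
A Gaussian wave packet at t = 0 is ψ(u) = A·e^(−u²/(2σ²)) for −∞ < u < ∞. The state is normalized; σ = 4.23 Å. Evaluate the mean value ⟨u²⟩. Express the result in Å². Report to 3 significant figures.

⟨u²⟩ = ∫ u^2 |ψ|² du over the full domain.
With ∫_{−∞}^{∞} u^(2m) e^(−αu²) du = (2m−1)!!·√π / (2^m α^(m+1/2)), the ratio of the moment integral to the normalization integral gives ⟨u²⟩ = σ^2/2.
Putting σ = 4.23 gives 8.946.

⟨u^2⟩ ≈ 8.95 Å^2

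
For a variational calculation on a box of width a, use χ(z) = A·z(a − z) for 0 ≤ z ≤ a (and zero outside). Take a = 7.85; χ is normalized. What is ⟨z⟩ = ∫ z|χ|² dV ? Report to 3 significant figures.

⟨z⟩ ≈ 3.93

⟨z⟩ = ∫ z |χ|² dz over the full domain.
Since the A² factors cancel between numerator and denominator, ⟨z⟩ = a/2.
With a = 7.85, ⟨z⟩ = 3.925.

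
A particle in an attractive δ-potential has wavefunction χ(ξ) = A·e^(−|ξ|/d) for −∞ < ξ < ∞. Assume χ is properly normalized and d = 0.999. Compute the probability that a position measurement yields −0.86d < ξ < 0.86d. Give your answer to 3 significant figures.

P ≈ 0.821

The probability is P = ∫ |χ|² dξ over [−0.86d, 0.86d].
With A² fixed by ∫|χ|² = 1, i.e. A² = (d)^(−1), substitute and integrate.
By symmetry take twice the ξ ≥ 0 contribution in numerator and denominator; the 2's cancel. Substituting u = ξ/d, A² and the length scale cancel in the ratio: P = ∫_{0}^{0.86} e^(-2·u) du / ∫_{0}^{∞} e^(-2·u) du.
Using ∫ e^(-2·u) du = -e^(-2·u)/2, the numerator is 1/2 - e^(-43/25)/2 and the denominator is 1/2.
Evaluating gives P = 0.8209.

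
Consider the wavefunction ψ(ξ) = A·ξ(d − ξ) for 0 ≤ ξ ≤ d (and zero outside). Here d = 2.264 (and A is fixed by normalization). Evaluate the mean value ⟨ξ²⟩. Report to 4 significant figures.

⟨ξ^2⟩ ≈ 1.464

By definition ⟨ξ²⟩ = ∫ ξ^2 |ψ(ξ)|² dξ.
Expanding the polynomial and integrating term by term, the ratio of the moment integral to the normalization integral gives ⟨ξ²⟩ = 2·d^2/7.
Putting d = 2.264 gives 1.4645.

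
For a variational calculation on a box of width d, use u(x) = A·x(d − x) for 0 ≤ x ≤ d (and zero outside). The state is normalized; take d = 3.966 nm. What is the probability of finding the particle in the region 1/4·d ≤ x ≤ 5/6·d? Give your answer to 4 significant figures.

|u|² is the probability density, so P = ∫_{1/4·d}^{5/6·d} |u|² dx.
With A² fixed by ∫|u|² = 1, i.e. A² = (d^5/30)^(−1), substitute and integrate.
In terms of t = x/d (A² and the length scale cancel between numerator and denominator), P = [∫_{1/4}^{5/6} t^2·(1 - t)^2 dt] / [∫_{0}^{1} t^2·(1 - t)^2 dt].
Using ∫ t^2·(1 - t)^2 dt = t^3·(6·t^2 - 15·t + 10)/30, the numerator is ≈ 0.0286997 and the denominator is 1/30.
This works out to P = 0.86099.

P ≈ 0.8610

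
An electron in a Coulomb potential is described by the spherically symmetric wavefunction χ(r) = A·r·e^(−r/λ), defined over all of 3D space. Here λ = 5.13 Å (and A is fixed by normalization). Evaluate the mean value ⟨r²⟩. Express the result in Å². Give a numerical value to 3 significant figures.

The expectation value is the |χ|²-weighted average of r^2: ∫ r^2|χ|² 4πr² dr.
The ratio of the moment integral to the normalization integral gives ⟨r²⟩ = 15·λ^2/2.
With λ = 5.13, ⟨r^2⟩ = 197.4.

⟨r^2⟩ ≈ 197 Å^2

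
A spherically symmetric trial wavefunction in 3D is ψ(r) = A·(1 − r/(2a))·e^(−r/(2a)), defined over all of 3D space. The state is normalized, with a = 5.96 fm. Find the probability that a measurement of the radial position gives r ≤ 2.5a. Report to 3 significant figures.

P ≈ 0.0554

P = ∫ |ψ|² 4πr² dr over r ≤ 2.5a.
Normalization gives A² = 1/(8·π·a^3).
Let u = r/a; then A², 4π and the length scale all cancel, so P = ∫_{0}^{2.5} u^2·(1 - u/2)^2·e^(-u) du ÷ ∫_{0}^{∞} u^2·(1 - u/2)^2·e^(-u) du.
Using ∫ u^2·(1 - u/2)^2·e^(-u) du = -(u^4/4 + u^2 + 2·u + 2)·e^(-u), the numerator is 2 - 1473·e^(-5/2)/64 and the denominator is 2.
The region integral divided by the full integral gives P = 0.05538.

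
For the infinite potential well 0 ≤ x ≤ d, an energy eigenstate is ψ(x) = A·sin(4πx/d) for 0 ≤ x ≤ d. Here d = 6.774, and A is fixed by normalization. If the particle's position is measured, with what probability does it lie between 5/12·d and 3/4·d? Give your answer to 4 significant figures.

The probability is P = ∫ |ψ|² dx over [5/12·d, 3/4·d].
The normalization integral ∫|ψ|²dx over the whole domain equals d/2·A², and A² cancels in the ratio.
In terms of u = x/d (A² and the length scale cancel between numerator and denominator), P = [∫_{5/12}^{3/4} sin(4·π·u)^2 du] / [∫_{0}^{1} sin(4·π·u)^2 du].
An antiderivative of sin(4·π·u)^2 is u/2 - sin(4·π·u)·cos(4·π·u)/(8·π); evaluating from 5/12 to 3/4 gives -√(3)/(32·π) + 1/6, while the full integral is 1/2.
Taking the ratio, P = (-√(3)/16 + π/3)/π.

P ≈ 0.2989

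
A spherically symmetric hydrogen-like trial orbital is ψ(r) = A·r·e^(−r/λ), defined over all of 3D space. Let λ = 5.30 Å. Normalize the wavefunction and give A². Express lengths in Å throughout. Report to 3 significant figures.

Require ∫ |ψ|² 4πr² dr = 1 over the whole domain.
(Spherical symmetry: dV = 4πr² dr.)
The integral (without the A² prefactor) comes out to 3·π·λ^5.
Setting this equal to 1 gives A² = 1/(3·π·λ^5).
Substituting λ = 5.30 gives A² = 0.00002537, so A = 0.005037.

A^2 ≈ 0.0000254 Å^(-5)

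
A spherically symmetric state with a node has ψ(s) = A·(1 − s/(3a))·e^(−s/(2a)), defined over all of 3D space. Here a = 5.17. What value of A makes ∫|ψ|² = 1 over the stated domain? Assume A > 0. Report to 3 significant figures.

We need A² ∫|f|² 4πs² ds = 1, taking the integral from 0 to ∞.
In 3D with spherical symmetry the volume element is 4πs² ds.
Carrying out the integral gives A² · 8·π·a^3/3.
Plugging in a = 5.17 yields A = 0.02939.

A ≈ 0.0294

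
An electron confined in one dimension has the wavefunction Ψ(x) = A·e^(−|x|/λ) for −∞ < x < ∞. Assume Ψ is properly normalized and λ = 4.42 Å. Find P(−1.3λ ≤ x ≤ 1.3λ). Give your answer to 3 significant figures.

P = ∫_{−1.3λ}^{1.3λ} |Ψ(x)|² dx.
Since A² = 1/(λ), this is the region integral divided by the full normalization integral.
Both integrals are even about x = 0, so only the x ≥ 0 halves are needed (the factors of 2 cancel). Substituting u = x/λ, A² and the length scale cancel in the ratio: P = ∫_{0}^{1.3} e^(-2·u) du / ∫_{0}^{∞} e^(-2·u) du.
Using ∫ e^(-2·u) du = -e^(-2·u)/2, the numerator is 1/2 - e^(-13/5)/2 and the denominator is 1/2.
Taking the ratio, P = 0.9257.

P ≈ 0.926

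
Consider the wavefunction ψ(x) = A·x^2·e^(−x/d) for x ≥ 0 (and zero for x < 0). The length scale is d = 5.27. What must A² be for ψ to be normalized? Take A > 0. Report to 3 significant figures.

We need A² ∫|f|² dx = 1, taking the integral from 0 to ∞.
The integral (without the A² prefactor) comes out to 3·d^5/4.
Setting this equal to 1 gives A² = 1/(3·d^5/4).
Substituting d = 5.27 gives A² = 0.0003280, so A = 0.01811.

A^2 ≈ 0.000328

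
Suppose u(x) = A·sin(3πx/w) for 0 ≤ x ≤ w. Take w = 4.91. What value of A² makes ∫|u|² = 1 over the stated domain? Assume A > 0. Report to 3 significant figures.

A^2 ≈ 0.407

We need A² ∫|f|² dx = 1, taking the integral from 0 to w.
Carrying out the integral gives A² · w/2.
Plugging in w = 4.91 yields A = 0.6382.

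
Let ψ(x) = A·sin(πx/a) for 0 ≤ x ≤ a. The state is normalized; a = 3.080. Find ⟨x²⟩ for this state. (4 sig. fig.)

⟨x^2⟩ ≈ 2.682

⟨x²⟩ = ∫ x^2 |ψ|² dx over the full domain.
Using sin²θ = (1 − cos 2θ)/2, since the A² factors cancel between numerator and denominator, ⟨x²⟩ = -a^2/(2·π^2) + a^2/3.
Putting a = 3.080 gives 2.6815.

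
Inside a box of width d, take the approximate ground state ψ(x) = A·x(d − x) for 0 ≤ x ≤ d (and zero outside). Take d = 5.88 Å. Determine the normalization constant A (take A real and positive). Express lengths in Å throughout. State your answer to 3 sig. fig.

A ≈ 0.0653 Å^(-5/2)

Normalization requires ∫|ψ|² dx = 1, integrated from 0 to d.
Expanding the polynomial and integrating term by term, with ψ = A·x(d − x), the integral evaluates to A²·[d^5/30].
So A² = (d^5/30)^(−1).
Plugging in d = 5.88 yields A = 0.06533.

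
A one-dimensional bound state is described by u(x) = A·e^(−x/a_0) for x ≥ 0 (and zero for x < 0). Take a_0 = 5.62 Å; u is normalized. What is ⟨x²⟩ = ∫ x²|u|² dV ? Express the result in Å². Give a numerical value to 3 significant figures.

By definition ⟨x²⟩ = ∫ x^2 |u(x)|² dx.
Recall ∫₀^∞ x^m e^(−x/β) dx = m!·β^(m+1), the ratio of the moment integral to the normalization integral gives ⟨x²⟩ = a_0^2/2.
Putting a_0 = 5.62 gives 15.79.

⟨x^2⟩ ≈ 15.8 Å^2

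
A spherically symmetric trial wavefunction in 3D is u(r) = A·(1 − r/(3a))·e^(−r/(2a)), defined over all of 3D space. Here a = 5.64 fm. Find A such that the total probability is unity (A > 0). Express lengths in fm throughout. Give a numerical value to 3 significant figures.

Require ∫ |u|² 4πr² dr = 1 over the whole domain.
The angular integral contributes 4π, leaving ∫₀^∞ r²|u|² dr.
With ∫₀^∞ r^4 e^(−αr) dr = 4!/α^5, the integral (without the A² prefactor) comes out to 8·π·a^3/3.
Setting this equal to 1 gives A² = 1/(8·π·a^3/3).
Substituting a = 5.64 gives A² = 0.0006653, so A = 0.02579.

A ≈ 0.0258 fm^(-3/2)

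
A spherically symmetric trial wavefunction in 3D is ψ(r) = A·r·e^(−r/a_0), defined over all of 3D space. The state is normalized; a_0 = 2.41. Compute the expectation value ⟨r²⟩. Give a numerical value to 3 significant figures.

⟨r^2⟩ ≈ 43.6

⟨r²⟩ = ∫ r^2 |ψ|² 4πr² dr over the full domain.
Since the A² factors cancel between numerator and denominator, ⟨r²⟩ = 15·a_0^2/2.
With a_0 = 2.41, ⟨r^2⟩ = 43.56.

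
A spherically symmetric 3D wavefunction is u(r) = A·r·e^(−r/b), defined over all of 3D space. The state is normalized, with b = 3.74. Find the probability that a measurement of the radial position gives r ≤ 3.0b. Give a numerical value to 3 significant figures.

P ≈ 0.715

Integrate the radial probability density 4πr²|u|² over r ≤ 3.0b.
A² is fixed by ∫₀^∞ 4πr²|u|² dr = 1, i.e. A² = (3·π·b^5)^(−1).
Substituting t = r/b, A², 4π and the length scale all cancel in the ratio: P = ∫_{0}^{3.0} t^4·e^(-2·t) dt / ∫_{0}^{∞} t^4·e^(-2·t) dt.
Using ∫ t^4·e^(-2·t) dt = -(t^4/2 + t^3 + 3·t^2/2 + 3·t/2 + 3/4)·e^(-2·t), the numerator is 3/4 - 345·e^(-6)/4 and the denominator is 3/4.
Taking the ratio yields P = 0.7149.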